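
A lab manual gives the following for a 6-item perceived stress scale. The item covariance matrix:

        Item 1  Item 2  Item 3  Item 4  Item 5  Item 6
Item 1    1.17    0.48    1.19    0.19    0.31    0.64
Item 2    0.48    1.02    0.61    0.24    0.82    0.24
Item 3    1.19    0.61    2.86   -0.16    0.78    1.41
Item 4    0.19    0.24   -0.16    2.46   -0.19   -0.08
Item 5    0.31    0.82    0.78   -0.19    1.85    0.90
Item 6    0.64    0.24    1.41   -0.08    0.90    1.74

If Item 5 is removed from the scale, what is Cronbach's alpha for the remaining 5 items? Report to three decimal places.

Remaining items: Item 1, Item 2, Item 3, Item 4, Item 6 (k = 5).
Σσᵢ² = 1.17 + 1.02 + 2.86 + 2.46 + 1.74 = 9.25
σ²_total = 9.25 + 2 × 4.76 = 18.77
α (item deleted) = (5/4)·(1 − 9.25/18.77) = 0.634

α = 0.634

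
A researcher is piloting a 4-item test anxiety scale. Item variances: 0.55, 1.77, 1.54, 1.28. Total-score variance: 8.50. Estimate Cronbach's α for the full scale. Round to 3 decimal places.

Σσᵢ² = 0.55 + 1.77 + 1.54 + 1.28 = 5.14
α = (k/(k−1))·(1 − Σσᵢ²/Var(T)) = (4/3)·(1 − 5.14/8.50) = 0.527

α = 0.527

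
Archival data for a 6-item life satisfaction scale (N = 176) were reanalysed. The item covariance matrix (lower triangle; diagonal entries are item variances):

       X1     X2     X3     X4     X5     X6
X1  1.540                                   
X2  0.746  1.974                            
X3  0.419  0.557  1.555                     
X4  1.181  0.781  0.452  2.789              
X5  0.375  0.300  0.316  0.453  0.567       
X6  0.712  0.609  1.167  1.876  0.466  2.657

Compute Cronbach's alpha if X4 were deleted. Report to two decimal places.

Remaining items: X1, X2, X3, X5, X6 (k = 5).
Σσᵢ² = 1.540 + 1.974 + 1.555 + 0.567 + 2.657 = 8.293
σ²_total = 8.293 + 2 × 5.667 = 19.627
α (item deleted) = (5/4)·(1 − 8.293/19.627) = 0.72

α = 0.72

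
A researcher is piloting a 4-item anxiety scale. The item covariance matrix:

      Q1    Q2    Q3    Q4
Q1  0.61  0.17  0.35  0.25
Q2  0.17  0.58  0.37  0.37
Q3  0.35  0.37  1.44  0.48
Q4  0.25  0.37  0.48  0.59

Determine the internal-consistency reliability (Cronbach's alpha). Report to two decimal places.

sum of item variances = 0.61 + 0.58 + 1.44 + 0.59 = 3.22
Sum of off-diagonal covariances = 1.99
total variance = 3.22 + 2 × 1.99 = 7.20
α = (k/(k−1))·(1 − sum of item variances/total variance) = (4/3)·(1 − 3.22/7.20) = 0.74

α = 0.74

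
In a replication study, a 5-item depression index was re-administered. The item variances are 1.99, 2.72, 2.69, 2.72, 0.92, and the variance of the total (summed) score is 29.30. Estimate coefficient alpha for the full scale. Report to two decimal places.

Σσ²ᵢ = 1.99 + 2.72 + 2.69 + 2.72 + 0.92 = 11.04
α = (k/(k−1))·(1 − Σσ²ᵢ/Var(T)) = (5/4)·(1 − 11.04/29.30) = 0.78

α = 0.78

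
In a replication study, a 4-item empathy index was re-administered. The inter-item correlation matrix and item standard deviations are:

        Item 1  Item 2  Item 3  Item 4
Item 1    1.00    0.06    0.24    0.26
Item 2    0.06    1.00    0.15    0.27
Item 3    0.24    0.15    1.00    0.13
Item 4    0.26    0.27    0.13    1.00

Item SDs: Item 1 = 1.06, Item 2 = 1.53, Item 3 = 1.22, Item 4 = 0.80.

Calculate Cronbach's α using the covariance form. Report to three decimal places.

α = 0.437

Σσ²ᵢ = 1.06² + 1.53² + 1.22² + 0.80² = 5.5929
Covariances σ_ij = r_ij · s_i · s_j:
  σ(Item 1,Item 2) = 0.06 × 1.06 × 1.53 = 0.0973
  σ(Item 1,Item 3) = 0.24 × 1.06 × 1.22 = 0.3104
  σ(Item 1,Item 4) = 0.26 × 1.06 × 0.80 = 0.2205
  σ(Item 2,Item 3) = 0.15 × 1.53 × 1.22 = 0.2800
  σ(Item 2,Item 4) = 0.27 × 1.53 × 0.80 = 0.3305
  σ(Item 3,Item 4) = 0.13 × 1.22 × 0.80 = 0.1269
σ²_T = Σσ²ᵢ + 2·Σσ_ij = 5.5929 + 2 × 1.3656 = 8.3241
α = (4/3)·(1 − 5.5929/8.3241) = 0.437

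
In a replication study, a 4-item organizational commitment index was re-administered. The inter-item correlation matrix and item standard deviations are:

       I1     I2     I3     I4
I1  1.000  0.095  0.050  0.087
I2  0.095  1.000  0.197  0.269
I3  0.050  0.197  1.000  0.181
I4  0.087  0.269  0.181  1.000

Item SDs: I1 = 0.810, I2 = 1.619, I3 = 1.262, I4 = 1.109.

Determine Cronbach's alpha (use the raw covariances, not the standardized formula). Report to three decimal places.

Σσ²ᵢ = 0.810² + 1.619² + 1.262² + 1.109² = 6.0998
Covariances σ_ij = r_ij · s_i · s_j:
  σ(I1,I2) = 0.095 × 0.810 × 1.619 = 0.1246
  σ(I1,I3) = 0.050 × 0.810 × 1.262 = 0.0511
  σ(I1,I4) = 0.087 × 0.810 × 1.109 = 0.0782
  σ(I2,I3) = 0.197 × 1.619 × 1.262 = 0.4025
  σ(I2,I4) = 0.269 × 1.619 × 1.109 = 0.4830
  σ(I3,I4) = 0.181 × 1.262 × 1.109 = 0.2533
σ²_T = Σσ²ᵢ + 2·Σσ_ij = 6.0998 + 2 × 1.3927 = 8.8852
α = (4/3)·(1 − 6.0998/8.8852) = 0.418

α = 0.418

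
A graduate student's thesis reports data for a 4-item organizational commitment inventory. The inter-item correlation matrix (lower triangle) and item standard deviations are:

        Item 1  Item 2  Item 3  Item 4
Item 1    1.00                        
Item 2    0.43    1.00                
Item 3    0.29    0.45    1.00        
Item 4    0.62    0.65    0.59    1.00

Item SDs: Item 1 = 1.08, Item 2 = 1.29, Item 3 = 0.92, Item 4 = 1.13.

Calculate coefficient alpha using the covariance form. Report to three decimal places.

coefficient alpha = 0.802

Σσ²ᵢ = 1.08² + 1.29² + 0.92² + 1.13² = 4.9538
Covariances σ_ij = r_ij · s_i · s_j:
  σ(Item 1,Item 2) = 0.43 × 1.08 × 1.29 = 0.5991
  σ(Item 1,Item 3) = 0.29 × 1.08 × 0.92 = 0.2881
  σ(Item 1,Item 4) = 0.62 × 1.08 × 1.13 = 0.7566
  σ(Item 2,Item 3) = 0.45 × 1.29 × 0.92 = 0.5341
  σ(Item 2,Item 4) = 0.65 × 1.29 × 1.13 = 0.9475
  σ(Item 3,Item 4) = 0.59 × 0.92 × 1.13 = 0.6134
σ²_T = Σσ²ᵢ + 2·Σσ_ij = 4.9538 + 2 × 3.7388 = 12.4314
α = (4/3)·(1 − 4.9538/12.4314) = 0.802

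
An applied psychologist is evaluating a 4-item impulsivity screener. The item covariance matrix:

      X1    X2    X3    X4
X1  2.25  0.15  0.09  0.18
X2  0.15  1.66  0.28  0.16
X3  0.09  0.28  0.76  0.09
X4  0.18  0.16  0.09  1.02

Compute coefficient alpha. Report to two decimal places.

α = 0.33

sum of item variances = 2.25 + 1.66 + 0.76 + 1.02 = 5.69
Sum of the distinct covariances = 0.95
σ²_total = 5.69 + 2 × 0.95 = 7.59
α = (k/(k−1))·(1 − sum of item variances/σ²_total) = (4/3)·(1 − 5.69/7.59) = 0.33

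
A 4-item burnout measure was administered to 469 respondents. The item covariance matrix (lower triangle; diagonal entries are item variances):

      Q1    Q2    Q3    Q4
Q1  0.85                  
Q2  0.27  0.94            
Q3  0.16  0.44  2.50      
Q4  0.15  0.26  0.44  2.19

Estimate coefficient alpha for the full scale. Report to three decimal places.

ΣVar(i) = 0.85 + 0.94 + 2.50 + 2.19 = 6.48
Sum of the distinct covariances = 1.72
σ²_total = 6.48 + 2 × 1.72 = 9.92
α = (k/(k−1))·(1 − ΣVar(i)/σ²_total) = (4/3)·(1 − 6.48/9.92) = 0.462

α = 0.462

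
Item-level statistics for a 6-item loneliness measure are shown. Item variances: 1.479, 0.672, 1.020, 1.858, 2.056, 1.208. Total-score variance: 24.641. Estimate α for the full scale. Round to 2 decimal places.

Σσᵢ² = 1.479 + 0.672 + 1.020 + 1.858 + 2.056 + 1.208 = 8.293
α = (k/(k−1))·(1 − Σσᵢ²/σ²_T) = (6/5)·(1 − 8.293/24.641) = 0.80

α = 0.80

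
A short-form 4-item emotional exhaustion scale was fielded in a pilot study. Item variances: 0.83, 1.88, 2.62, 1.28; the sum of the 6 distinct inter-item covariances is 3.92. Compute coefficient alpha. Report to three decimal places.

α = 0.723

ΣVar(i) = 0.83 + 1.88 + 2.62 + 1.28 = 6.61
Sum of distinct covariances = 3.92
σ²_T = ΣVar(i) + 2·Σcov = 6.61 + 2 × 3.92 = 14.45
α = (4/3)·(1 − 6.61/14.45) = 0.723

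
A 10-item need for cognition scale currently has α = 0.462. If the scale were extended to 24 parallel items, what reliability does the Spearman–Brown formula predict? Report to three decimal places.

Length factor m = 24/10 = 2.4000
α' = m·α / (1 + (m−1)·α)
   = 24/10 × 0.462 / (1 + (24/10 − 1) × 0.462)
   = 1.1088 / 1.6468 = 0.673

predicted reliability = 0.673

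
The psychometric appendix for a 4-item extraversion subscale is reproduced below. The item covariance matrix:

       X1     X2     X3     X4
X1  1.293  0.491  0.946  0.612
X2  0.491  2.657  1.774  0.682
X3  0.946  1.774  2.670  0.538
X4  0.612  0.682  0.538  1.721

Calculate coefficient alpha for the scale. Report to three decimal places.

α = 0.730

sum of item variances = 1.293 + 2.657 + 2.670 + 1.721 = 8.341
Sum of the distinct covariances = 5.043
total variance = 8.341 + 2 × 5.043 = 18.427
α = (k/(k−1))·(1 − sum of item variances/total variance) = (4/3)·(1 − 8.341/18.427) = 0.730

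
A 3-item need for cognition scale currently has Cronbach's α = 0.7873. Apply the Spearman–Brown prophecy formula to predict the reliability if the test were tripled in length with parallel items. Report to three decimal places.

Length factor m = 3
α' = m·α / (1 + (m−1)·α)
   = 3 × 0.7873 / (1 + (3 − 1) × 0.7873)
   = 2.3619 / 2.5746 = 0.917

predicted reliability = 0.917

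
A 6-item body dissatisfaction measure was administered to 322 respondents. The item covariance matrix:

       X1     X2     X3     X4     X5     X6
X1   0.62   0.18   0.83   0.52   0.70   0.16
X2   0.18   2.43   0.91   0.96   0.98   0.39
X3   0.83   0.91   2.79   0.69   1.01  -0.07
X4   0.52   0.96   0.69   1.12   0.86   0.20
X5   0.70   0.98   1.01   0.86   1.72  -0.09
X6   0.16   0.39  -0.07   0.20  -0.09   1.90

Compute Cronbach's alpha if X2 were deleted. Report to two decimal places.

Cronbach's alpha = 0.68

Remaining items: X1, X3, X4, X5, X6 (k = 5).
ΣVar(i) = 0.62 + 2.79 + 1.12 + 1.72 + 1.90 = 8.15
σ²_T = 8.15 + 2 × 4.81 = 17.77
α (item deleted) = (5/4)·(1 − 8.15/17.77) = 0.68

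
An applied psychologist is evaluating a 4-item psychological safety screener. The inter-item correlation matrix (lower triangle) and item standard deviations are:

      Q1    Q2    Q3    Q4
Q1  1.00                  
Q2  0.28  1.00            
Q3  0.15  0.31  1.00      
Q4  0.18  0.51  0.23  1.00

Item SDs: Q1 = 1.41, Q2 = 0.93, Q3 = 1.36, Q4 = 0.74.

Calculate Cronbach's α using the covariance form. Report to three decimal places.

Cronbach's α = 0.545

Σσ²ᵢ = 1.41² + 0.93² + 1.36² + 0.74² = 5.2502
Covariances σ_ij = r_ij · s_i · s_j:
  σ(Q1,Q2) = 0.28 × 1.41 × 0.93 = 0.3672
  σ(Q1,Q3) = 0.15 × 1.41 × 1.36 = 0.2876
  σ(Q1,Q4) = 0.18 × 1.41 × 0.74 = 0.1878
  σ(Q2,Q3) = 0.31 × 0.93 × 1.36 = 0.3921
  σ(Q2,Q4) = 0.51 × 0.93 × 0.74 = 0.3510
  σ(Q3,Q4) = 0.23 × 1.36 × 0.74 = 0.2315
σ²_T = Σσ²ᵢ + 2·Σσ_ij = 5.2502 + 2 × 1.8172 = 8.8846
α = (4/3)·(1 − 5.2502/8.8846) = 0.545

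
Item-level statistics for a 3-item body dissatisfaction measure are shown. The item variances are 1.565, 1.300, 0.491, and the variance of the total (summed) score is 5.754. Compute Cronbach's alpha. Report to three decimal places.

α = 0.625

ΣVar(i) = 1.565 + 1.300 + 0.491 = 3.356
α = (k/(k−1))·(1 − ΣVar(i)/total variance) = (3/2)·(1 − 3.356/5.754) = 0.625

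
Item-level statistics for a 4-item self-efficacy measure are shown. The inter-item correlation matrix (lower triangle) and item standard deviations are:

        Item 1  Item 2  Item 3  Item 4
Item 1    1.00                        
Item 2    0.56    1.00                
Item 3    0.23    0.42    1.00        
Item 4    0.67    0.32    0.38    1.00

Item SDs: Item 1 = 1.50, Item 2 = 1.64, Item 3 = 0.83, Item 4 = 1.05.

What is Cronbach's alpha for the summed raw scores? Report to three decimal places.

α = 0.738

Σσ²ᵢ = 1.50² + 1.64² + 0.83² + 1.05² = 6.7310
Covariances σ_ij = r_ij · s_i · s_j:
  σ(Item 1,Item 2) = 0.56 × 1.50 × 1.64 = 1.3776
  σ(Item 1,Item 3) = 0.23 × 1.50 × 0.83 = 0.2863
  σ(Item 1,Item 4) = 0.67 × 1.50 × 1.05 = 1.0553
  σ(Item 2,Item 3) = 0.42 × 1.64 × 0.83 = 0.5717
  σ(Item 2,Item 4) = 0.32 × 1.64 × 1.05 = 0.5510
  σ(Item 3,Item 4) = 0.38 × 0.83 × 1.05 = 0.3312
σ²_T = Σσ²ᵢ + 2·Σσ_ij = 6.7310 + 2 × 4.1731 = 15.0772
α = (4/3)·(1 − 6.7310/15.0772) = 0.738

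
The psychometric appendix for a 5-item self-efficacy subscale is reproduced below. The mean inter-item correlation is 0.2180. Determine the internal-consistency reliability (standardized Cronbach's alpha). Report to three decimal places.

standardized Cronbach's alpha = 0.582

Standardized α = k·r̄ / (1 + (k−1)·r̄) = 5 × 0.2180 / (1 + 4 × 0.2180)
  = 1.0900 / 1.8720 = 0.582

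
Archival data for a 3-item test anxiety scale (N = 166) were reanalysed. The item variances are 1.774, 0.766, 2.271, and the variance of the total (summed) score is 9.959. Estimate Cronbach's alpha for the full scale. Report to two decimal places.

ΣVar(i) = 1.774 + 0.766 + 2.271 = 4.811
α = (k/(k−1))·(1 − ΣVar(i)/total variance) = (3/2)·(1 − 4.811/9.959) = 0.78

Cronbach's alpha = 0.78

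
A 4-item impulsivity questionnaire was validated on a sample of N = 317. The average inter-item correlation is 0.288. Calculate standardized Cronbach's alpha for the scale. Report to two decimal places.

standardized Cronbach's alpha = 0.62

Standardized α = k·r̄ / (1 + (k−1)·r̄) = 4 × 0.288 / (1 + 3 × 0.288)
  = 1.1520 / 1.8640 = 0.62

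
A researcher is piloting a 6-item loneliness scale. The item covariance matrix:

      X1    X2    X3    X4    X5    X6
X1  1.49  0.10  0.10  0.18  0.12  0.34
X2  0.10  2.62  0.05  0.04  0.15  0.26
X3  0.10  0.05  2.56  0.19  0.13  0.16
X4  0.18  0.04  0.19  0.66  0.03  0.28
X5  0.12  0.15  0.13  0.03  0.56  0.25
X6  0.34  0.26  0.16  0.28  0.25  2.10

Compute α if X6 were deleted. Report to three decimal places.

Remaining items: X1, X2, X3, X4, X5 (k = 5).
ΣVar(i) = 1.49 + 2.62 + 2.56 + 0.66 + 0.56 = 7.89
σ²_total = 7.89 + 2 × 1.09 = 10.07
α (item deleted) = (5/4)·(1 − 7.89/10.07) = 0.271

α = 0.271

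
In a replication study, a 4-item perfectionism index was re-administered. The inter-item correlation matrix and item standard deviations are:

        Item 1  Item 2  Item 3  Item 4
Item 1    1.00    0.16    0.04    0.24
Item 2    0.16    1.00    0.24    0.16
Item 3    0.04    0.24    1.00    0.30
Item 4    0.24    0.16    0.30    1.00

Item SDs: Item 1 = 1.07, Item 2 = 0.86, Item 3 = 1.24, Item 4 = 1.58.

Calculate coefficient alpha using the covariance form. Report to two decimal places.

α = 0.48

Σσ²ᵢ = 1.07² + 0.86² + 1.24² + 1.58² = 5.9185
Covariances σ_ij = r_ij · s_i · s_j:
  σ(Item 1,Item 2) = 0.16 × 1.07 × 0.86 = 0.1472
  σ(Item 1,Item 3) = 0.04 × 1.07 × 1.24 = 0.0531
  σ(Item 1,Item 4) = 0.24 × 1.07 × 1.58 = 0.4057
  σ(Item 2,Item 3) = 0.24 × 0.86 × 1.24 = 0.2559
  σ(Item 2,Item 4) = 0.16 × 0.86 × 1.58 = 0.2174
  σ(Item 3,Item 4) = 0.30 × 1.24 × 1.58 = 0.5878
σ²_T = Σσ²ᵢ + 2·Σσ_ij = 5.9185 + 2 × 1.6671 = 9.2527
α = (4/3)·(1 − 5.9185/9.2527) = 0.48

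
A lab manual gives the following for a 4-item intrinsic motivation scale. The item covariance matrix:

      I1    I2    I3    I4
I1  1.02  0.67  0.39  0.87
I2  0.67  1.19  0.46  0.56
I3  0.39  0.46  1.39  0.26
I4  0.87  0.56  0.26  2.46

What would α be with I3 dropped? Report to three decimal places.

α = 0.710

Remaining items: I1, I2, I4 (k = 3).
sum of item variances = 1.02 + 1.19 + 2.46 = 4.67
total variance = 4.67 + 2 × 2.10 = 8.87
α (item deleted) = (3/2)·(1 − 4.67/8.87) = 0.710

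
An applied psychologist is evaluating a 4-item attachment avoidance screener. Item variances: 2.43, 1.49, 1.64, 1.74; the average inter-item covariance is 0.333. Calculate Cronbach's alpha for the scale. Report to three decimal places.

ΣVar(i) = 2.43 + 1.49 + 1.64 + 1.74 = 7.30
Sum of the 6 distinct covariances = 6 × 0.333 = 1.998
σ²_total = ΣVar(i) + 2·Σcov = 7.30 + 2 × 1.998 = 11.296
α = (4/3)·(1 − 7.30/11.296) = 0.472

Cronbach's alpha = 0.472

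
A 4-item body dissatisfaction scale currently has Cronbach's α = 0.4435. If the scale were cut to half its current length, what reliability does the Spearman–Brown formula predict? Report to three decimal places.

Length factor m = 1/2
α' = m·α / (1 − (1−m)·α)
   = 1/2 × 0.4435 / (1 − (1 − 1/2) × 0.4435)
   = 0.2218 / 0.7782 = 0.285

predicted reliability = 0.285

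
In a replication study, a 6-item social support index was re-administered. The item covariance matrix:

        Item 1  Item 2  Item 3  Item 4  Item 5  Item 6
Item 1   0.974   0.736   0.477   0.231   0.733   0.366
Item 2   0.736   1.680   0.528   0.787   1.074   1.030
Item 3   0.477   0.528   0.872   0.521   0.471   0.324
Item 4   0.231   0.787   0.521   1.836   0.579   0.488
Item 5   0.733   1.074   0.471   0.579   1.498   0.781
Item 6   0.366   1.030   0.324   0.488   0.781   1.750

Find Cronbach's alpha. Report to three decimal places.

ΣVar(i) = 0.974 + 1.680 + 0.872 + 1.836 + 1.498 + 1.750 = 8.610
Sum of off-diagonal covariances = 9.126
σ²_T = 8.610 + 2 × 9.126 = 26.862
α = (k/(k−1))·(1 − ΣVar(i)/σ²_T) = (6/5)·(1 − 8.610/26.862) = 0.815

α = 0.815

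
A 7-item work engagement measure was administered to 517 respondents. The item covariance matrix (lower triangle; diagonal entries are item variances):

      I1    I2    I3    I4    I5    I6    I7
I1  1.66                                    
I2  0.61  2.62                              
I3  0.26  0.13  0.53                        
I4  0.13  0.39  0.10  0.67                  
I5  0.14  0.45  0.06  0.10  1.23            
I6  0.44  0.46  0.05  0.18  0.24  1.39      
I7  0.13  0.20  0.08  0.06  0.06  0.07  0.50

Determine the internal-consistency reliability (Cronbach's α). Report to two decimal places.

Cronbach's α = 0.59

sum of item variances = 1.66 + 2.62 + 0.53 + 0.67 + 1.23 + 1.39 + 0.50 = 8.60
Σ_{i<j} σ_ij = 4.34
Var(T) = 8.60 + 2 × 4.34 = 17.28
α = (k/(k−1))·(1 − sum of item variances/Var(T)) = (7/6)·(1 − 8.60/17.28) = 0.59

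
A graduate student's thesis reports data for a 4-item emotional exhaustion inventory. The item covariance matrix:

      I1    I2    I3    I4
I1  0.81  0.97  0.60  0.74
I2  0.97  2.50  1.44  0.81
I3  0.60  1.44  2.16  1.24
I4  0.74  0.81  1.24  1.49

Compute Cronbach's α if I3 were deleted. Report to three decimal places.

α = 0.768

Remaining items: I1, I2, I4 (k = 3).
Σσ²ᵢ = 0.81 + 2.50 + 1.49 = 4.80
σ²_T = 4.80 + 2 × 2.52 = 9.84
α (item deleted) = (3/2)·(1 − 4.80/9.84) = 0.768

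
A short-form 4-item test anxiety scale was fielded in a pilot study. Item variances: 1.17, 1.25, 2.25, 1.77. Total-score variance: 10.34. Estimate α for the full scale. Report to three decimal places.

α = 0.503

Σσ²ᵢ = 1.17 + 1.25 + 2.25 + 1.77 = 6.44
α = (k/(k−1))·(1 − Σσ²ᵢ/σ²_T) = (4/3)·(1 − 6.44/10.34) = 0.503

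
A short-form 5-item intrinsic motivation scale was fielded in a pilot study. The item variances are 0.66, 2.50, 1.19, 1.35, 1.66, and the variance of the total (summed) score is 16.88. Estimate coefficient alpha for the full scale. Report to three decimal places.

coefficient alpha = 0.705

sum of item variances = 0.66 + 2.50 + 1.19 + 1.35 + 1.66 = 7.36
α = (k/(k−1))·(1 − sum of item variances/σ²_total) = (5/4)·(1 − 7.36/16.88) = 0.705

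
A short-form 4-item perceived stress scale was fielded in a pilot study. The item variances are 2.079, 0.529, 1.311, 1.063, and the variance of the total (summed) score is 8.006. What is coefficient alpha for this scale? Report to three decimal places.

α = 0.504

ΣVar(i) = 2.079 + 0.529 + 1.311 + 1.063 = 4.982
α = (k/(k−1))·(1 − ΣVar(i)/σ²_total) = (4/3)·(1 − 4.982/8.006) = 0.504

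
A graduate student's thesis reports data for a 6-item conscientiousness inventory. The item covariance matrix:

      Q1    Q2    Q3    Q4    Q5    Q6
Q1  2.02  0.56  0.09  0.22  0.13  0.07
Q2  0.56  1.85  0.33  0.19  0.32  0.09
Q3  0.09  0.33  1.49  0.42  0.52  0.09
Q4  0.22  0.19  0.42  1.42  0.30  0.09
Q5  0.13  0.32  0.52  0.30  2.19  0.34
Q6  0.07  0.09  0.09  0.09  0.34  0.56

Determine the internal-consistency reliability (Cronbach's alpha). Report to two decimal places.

Cronbach's alpha = 0.53

sum of item variances = 2.02 + 1.85 + 1.49 + 1.42 + 2.19 + 0.56 = 9.53
Σ_{i<j} σ_ij = 3.76
Var(T) = 9.53 + 2 × 3.76 = 17.05
α = (k/(k−1))·(1 − sum of item variances/Var(T)) = (6/5)·(1 − 9.53/17.05) = 0.53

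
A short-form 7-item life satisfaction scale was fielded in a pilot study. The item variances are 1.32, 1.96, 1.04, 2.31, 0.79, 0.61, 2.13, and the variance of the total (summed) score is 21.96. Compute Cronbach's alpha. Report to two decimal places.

α = 0.63

Σσ²ᵢ = 1.32 + 1.96 + 1.04 + 2.31 + 0.79 + 0.61 + 2.13 = 10.16
α = (k/(k−1))·(1 − Σσ²ᵢ/Var(T)) = (7/6)·(1 − 10.16/21.96) = 0.63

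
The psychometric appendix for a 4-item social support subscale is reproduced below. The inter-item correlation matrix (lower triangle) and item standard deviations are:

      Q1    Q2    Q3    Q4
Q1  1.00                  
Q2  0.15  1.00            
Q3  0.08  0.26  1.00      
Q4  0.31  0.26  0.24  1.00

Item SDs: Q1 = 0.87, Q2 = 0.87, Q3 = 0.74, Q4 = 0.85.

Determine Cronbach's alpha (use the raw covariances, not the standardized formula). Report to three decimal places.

Σσ²ᵢ = 0.87² + 0.87² + 0.74² + 0.85² = 2.7839
Covariances σ_ij = r_ij · s_i · s_j:
  σ(Q1,Q2) = 0.15 × 0.87 × 0.87 = 0.1135
  σ(Q1,Q3) = 0.08 × 0.87 × 0.74 = 0.0515
  σ(Q1,Q4) = 0.31 × 0.87 × 0.85 = 0.2292
  σ(Q2,Q3) = 0.26 × 0.87 × 0.74 = 0.1674
  σ(Q2,Q4) = 0.26 × 0.87 × 0.85 = 0.1923
  σ(Q3,Q4) = 0.24 × 0.74 × 0.85 = 0.1510
σ²_T = Σσ²ᵢ + 2·Σσ_ij = 2.7839 + 2 × 0.9049 = 4.5937
α = (4/3)·(1 − 2.7839/4.5937) = 0.525

α = 0.525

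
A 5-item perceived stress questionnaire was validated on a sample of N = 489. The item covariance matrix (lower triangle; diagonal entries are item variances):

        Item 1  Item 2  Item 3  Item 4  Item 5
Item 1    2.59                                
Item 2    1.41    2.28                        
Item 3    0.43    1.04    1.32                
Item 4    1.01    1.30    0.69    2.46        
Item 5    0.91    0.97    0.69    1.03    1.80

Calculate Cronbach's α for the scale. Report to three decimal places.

Σσᵢ² = 2.59 + 2.28 + 1.32 + 2.46 + 1.80 = 10.45
Sum of off-diagonal covariances = 9.48
σ²_T = 10.45 + 2 × 9.48 = 29.41
α = (k/(k−1))·(1 − Σσᵢ²/σ²_T) = (5/4)·(1 − 10.45/29.41) = 0.806

α = 0.806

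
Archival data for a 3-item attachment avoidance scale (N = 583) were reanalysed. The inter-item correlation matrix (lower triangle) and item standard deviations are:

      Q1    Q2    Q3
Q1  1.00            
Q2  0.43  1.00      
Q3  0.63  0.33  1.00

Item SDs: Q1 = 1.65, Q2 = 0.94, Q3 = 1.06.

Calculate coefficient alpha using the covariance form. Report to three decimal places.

α = 0.705

Σσ²ᵢ = 1.65² + 0.94² + 1.06² = 4.7297
Covariances σ_ij = r_ij · s_i · s_j:
  σ(Q1,Q2) = 0.43 × 1.65 × 0.94 = 0.6669
  σ(Q1,Q3) = 0.63 × 1.65 × 1.06 = 1.1019
  σ(Q2,Q3) = 0.33 × 0.94 × 1.06 = 0.3288
σ²_T = Σσ²ᵢ + 2·Σσ_ij = 4.7297 + 2 × 2.0976 = 8.9249
α = (3/2)·(1 − 4.7297/8.9249) = 0.705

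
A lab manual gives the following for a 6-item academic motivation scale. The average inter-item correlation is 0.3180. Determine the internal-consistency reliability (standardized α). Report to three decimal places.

standardized α = 0.737

Standardized α = k·r̄ / (1 + (k−1)·r̄) = 6 × 0.3180 / (1 + 5 × 0.3180)
  = 1.9080 / 2.5900 = 0.737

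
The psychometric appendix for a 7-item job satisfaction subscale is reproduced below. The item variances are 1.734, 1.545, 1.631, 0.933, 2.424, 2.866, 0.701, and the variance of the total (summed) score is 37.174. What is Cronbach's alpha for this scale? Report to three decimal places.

Cronbach's alpha = 0.795

ΣVar(i) = 1.734 + 1.545 + 1.631 + 0.933 + 2.424 + 2.866 + 0.701 = 11.834
α = (k/(k−1))·(1 − ΣVar(i)/σ²_T) = (7/6)·(1 − 11.834/37.174) = 0.795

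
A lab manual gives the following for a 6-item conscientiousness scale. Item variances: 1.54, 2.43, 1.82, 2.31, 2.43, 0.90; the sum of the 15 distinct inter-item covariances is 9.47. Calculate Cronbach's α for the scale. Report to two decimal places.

Σσ²ᵢ = 1.54 + 2.43 + 1.82 + 2.31 + 2.43 + 0.90 = 11.43
Sum of distinct covariances = 9.47
total variance = Σσ²ᵢ + 2·Σcov = 11.43 + 2 × 9.47 = 30.37
α = (6/5)·(1 − 11.43/30.37) = 0.75

Cronbach's α = 0.75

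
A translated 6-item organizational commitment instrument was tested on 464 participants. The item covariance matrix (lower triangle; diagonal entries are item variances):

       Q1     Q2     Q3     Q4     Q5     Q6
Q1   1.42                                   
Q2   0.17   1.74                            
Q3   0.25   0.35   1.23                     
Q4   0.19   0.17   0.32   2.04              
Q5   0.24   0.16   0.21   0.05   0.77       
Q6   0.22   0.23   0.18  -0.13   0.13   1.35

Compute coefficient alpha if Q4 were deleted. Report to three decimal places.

coefficient alpha = 0.496

Remaining items: Q1, Q2, Q3, Q5, Q6 (k = 5).
Σσ²ᵢ = 1.42 + 1.74 + 1.23 + 0.77 + 1.35 = 6.51
σ²_total = 6.51 + 2 × 2.14 = 10.79
α (item deleted) = (5/4)·(1 − 6.51/10.79) = 0.496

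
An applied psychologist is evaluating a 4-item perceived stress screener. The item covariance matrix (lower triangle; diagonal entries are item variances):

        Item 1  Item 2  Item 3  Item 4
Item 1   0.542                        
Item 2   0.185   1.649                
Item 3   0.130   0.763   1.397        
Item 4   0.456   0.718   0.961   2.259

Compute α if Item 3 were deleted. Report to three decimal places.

α = 0.569

Remaining items: Item 1, Item 2, Item 4 (k = 3).
sum of item variances = 0.542 + 1.649 + 2.259 = 4.450
σ²_T = 4.450 + 2 × 1.359 = 7.168
α (item deleted) = (3/2)·(1 − 4.450/7.168) = 0.569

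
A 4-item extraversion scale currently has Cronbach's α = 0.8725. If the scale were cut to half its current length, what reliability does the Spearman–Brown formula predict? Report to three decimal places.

Length factor m = 1/2
α' = m·α / (1 − (1−m)·α)
   = 1/2 × 0.8725 / (1 − (1 − 1/2) × 0.8725)
   = 0.4363 / 0.5637 = 0.774

predicted reliability = 0.774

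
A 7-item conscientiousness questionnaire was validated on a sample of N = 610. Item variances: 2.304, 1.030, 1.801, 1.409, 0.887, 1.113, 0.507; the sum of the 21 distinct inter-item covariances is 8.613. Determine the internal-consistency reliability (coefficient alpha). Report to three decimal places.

coefficient alpha = 0.765

Σσ²ᵢ = 2.304 + 1.030 + 1.801 + 1.409 + 0.887 + 1.113 + 0.507 = 9.051
Sum of distinct covariances = 8.613
σ²_T = Σσ²ᵢ + 2·Σcov = 9.051 + 2 × 8.613 = 26.277
α = (7/6)·(1 − 9.051/26.277) = 0.765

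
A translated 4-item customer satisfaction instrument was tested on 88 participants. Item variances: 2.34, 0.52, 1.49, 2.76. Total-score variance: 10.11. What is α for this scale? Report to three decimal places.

ΣVar(i) = 2.34 + 0.52 + 1.49 + 2.76 = 7.11
α = (k/(k−1))·(1 − ΣVar(i)/σ²_T) = (4/3)·(1 − 7.11/10.11) = 0.396

α = 0.396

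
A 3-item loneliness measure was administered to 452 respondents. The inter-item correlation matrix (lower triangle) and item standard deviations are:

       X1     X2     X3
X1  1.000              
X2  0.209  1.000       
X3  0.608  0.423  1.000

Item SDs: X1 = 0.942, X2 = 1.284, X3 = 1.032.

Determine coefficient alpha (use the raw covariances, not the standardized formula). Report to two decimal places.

Σσ²ᵢ = 0.942² + 1.284² + 1.032² = 3.6010
Covariances σ_ij = r_ij · s_i · s_j:
  σ(X1,X2) = 0.209 × 0.942 × 1.284 = 0.2528
  σ(X1,X3) = 0.608 × 0.942 × 1.032 = 0.5911
  σ(X2,X3) = 0.423 × 1.284 × 1.032 = 0.5605
σ²_T = Σσ²ᵢ + 2·Σσ_ij = 3.6010 + 2 × 1.4044 = 6.4098
α = (3/2)·(1 − 3.6010/6.4098) = 0.66

α = 0.66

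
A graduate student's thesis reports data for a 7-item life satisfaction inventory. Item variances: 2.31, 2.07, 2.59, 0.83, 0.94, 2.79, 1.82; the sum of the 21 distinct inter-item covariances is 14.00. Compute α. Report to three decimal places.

Σσᵢ² = 2.31 + 2.07 + 2.59 + 0.83 + 0.94 + 2.79 + 1.82 = 13.35
Sum of distinct covariances = 14.00
total variance = Σσᵢ² + 2·Σcov = 13.35 + 2 × 14.00 = 41.35
α = (7/6)·(1 − 13.35/41.35) = 0.790

α = 0.790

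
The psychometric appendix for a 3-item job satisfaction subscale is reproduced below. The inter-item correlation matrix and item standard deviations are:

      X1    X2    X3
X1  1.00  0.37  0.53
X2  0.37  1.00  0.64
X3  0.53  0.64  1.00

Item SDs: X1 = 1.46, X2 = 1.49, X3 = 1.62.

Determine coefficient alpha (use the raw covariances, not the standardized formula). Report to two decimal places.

Σσ²ᵢ = 1.46² + 1.49² + 1.62² = 6.9761
Covariances σ_ij = r_ij · s_i · s_j:
  σ(X1,X2) = 0.37 × 1.46 × 1.49 = 0.8049
  σ(X1,X3) = 0.53 × 1.46 × 1.62 = 1.2536
  σ(X2,X3) = 0.64 × 1.49 × 1.62 = 1.5448
σ²_T = Σσ²ᵢ + 2·Σσ_ij = 6.9761 + 2 × 3.6033 = 14.1827
α = (3/2)·(1 − 6.9761/14.1827) = 0.76

α = 0.76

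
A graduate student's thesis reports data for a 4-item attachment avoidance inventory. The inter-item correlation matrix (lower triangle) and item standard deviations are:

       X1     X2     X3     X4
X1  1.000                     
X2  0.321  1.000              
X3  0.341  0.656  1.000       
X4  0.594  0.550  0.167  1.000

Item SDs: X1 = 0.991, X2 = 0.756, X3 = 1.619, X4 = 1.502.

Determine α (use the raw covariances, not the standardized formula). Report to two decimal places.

Σσ²ᵢ = 0.991² + 0.756² + 1.619² + 1.502² = 6.4308
Covariances σ_ij = r_ij · s_i · s_j:
  σ(X1,X2) = 0.321 × 0.991 × 0.756 = 0.2405
  σ(X1,X3) = 0.341 × 0.991 × 1.619 = 0.5471
  σ(X1,X4) = 0.594 × 0.991 × 1.502 = 0.8842
  σ(X2,X3) = 0.656 × 0.756 × 1.619 = 0.8029
  σ(X2,X4) = 0.550 × 0.756 × 1.502 = 0.6245
  σ(X3,X4) = 0.167 × 1.619 × 1.502 = 0.4061
σ²_T = Σσ²ᵢ + 2·Σσ_ij = 6.4308 + 2 × 3.5053 = 13.4414
α = (4/3)·(1 − 6.4308/13.4414) = 0.70

α = 0.70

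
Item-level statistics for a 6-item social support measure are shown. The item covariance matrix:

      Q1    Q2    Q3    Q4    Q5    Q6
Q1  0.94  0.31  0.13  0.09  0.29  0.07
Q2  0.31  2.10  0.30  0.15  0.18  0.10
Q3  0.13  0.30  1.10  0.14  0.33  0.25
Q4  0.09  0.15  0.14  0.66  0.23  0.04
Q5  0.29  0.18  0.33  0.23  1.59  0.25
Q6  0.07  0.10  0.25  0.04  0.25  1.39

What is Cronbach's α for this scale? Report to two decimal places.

Σσ²ᵢ = 0.94 + 2.10 + 1.10 + 0.66 + 1.59 + 1.39 = 7.78
Sum of the distinct covariances = 2.86
σ²_total = 7.78 + 2 × 2.86 = 13.50
α = (k/(k−1))·(1 − Σσ²ᵢ/σ²_total) = (6/5)·(1 − 7.78/13.50) = 0.51

α = 0.51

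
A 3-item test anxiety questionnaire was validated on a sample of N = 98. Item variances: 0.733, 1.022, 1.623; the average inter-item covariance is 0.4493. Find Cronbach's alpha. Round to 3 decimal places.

Cronbach's alpha = 0.666

Σσ²ᵢ = 0.733 + 1.022 + 1.623 = 3.378
Sum of the 3 distinct covariances = 3 × 0.4493 = 1.3479
σ²_T = Σσ²ᵢ + 2·Σcov = 3.378 + 2 × 1.3479 = 6.0738
α = (3/2)·(1 − 3.378/6.0738) = 0.666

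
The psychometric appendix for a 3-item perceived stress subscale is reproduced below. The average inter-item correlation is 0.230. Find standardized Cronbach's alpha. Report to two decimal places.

Standardized α = k·r̄ / (1 + (k−1)·r̄) = 3 × 0.230 / (1 + 2 × 0.230)
  = 0.6900 / 1.4600 = 0.47

α = 0.47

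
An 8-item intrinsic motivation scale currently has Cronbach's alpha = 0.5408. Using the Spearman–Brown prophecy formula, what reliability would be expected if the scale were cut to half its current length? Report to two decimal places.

Length factor m = 1/2
α' = m·α / (1 − (1−m)·α)
   = 1/2 × 0.5408 / (1 − (1 − 1/2) × 0.5408)
   = 0.2704 / 0.7296 = 0.37

predicted reliability = 0.37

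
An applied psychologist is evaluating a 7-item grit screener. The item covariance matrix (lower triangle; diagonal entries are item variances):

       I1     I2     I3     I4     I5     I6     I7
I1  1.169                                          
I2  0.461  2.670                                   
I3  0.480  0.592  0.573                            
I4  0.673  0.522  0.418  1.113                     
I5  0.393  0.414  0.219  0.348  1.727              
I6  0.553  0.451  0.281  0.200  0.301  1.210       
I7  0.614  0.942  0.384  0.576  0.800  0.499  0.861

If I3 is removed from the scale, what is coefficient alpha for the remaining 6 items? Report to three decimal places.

Remaining items: I1, I2, I4, I5, I6, I7 (k = 6).
Σσ²ᵢ = 1.169 + 2.670 + 1.113 + 1.727 + 1.210 + 0.861 = 8.750
Var(T) = 8.750 + 2 × 7.747 = 24.244
α (item deleted) = (6/5)·(1 − 8.750/24.244) = 0.767

coefficient alpha = 0.767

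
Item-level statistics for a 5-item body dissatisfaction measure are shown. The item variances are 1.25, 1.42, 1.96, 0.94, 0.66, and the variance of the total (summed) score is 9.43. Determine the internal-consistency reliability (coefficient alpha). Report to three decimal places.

Σσ²ᵢ = 1.25 + 1.42 + 1.96 + 0.94 + 0.66 = 6.23
α = (k/(k−1))·(1 − Σσ²ᵢ/σ²_total) = (5/4)·(1 − 6.23/9.43) = 0.424

α = 0.424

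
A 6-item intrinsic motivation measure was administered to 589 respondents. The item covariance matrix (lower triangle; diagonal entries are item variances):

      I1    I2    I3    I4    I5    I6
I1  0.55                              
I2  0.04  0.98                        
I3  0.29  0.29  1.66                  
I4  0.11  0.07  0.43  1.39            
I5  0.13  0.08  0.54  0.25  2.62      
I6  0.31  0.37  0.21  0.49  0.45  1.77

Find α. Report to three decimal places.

α = 0.570

Σσ²ᵢ = 0.55 + 0.98 + 1.66 + 1.39 + 2.62 + 1.77 = 8.97
Sum of off-diagonal covariances = 4.06
Var(T) = 8.97 + 2 × 4.06 = 17.09
α = (k/(k−1))·(1 − Σσ²ᵢ/Var(T)) = (6/5)·(1 − 8.97/17.09) = 0.570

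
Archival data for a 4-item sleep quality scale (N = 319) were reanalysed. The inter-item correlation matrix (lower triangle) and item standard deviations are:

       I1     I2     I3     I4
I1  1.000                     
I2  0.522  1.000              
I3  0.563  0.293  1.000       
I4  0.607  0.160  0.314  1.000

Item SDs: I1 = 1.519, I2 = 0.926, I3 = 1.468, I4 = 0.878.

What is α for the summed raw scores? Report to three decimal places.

α = 0.734

Σσ²ᵢ = 1.519² + 0.926² + 1.468² + 0.878² = 6.0907
Covariances σ_ij = r_ij · s_i · s_j:
  σ(I1,I2) = 0.522 × 1.519 × 0.926 = 0.7342
  σ(I1,I3) = 0.563 × 1.519 × 1.468 = 1.2554
  σ(I1,I4) = 0.607 × 1.519 × 0.878 = 0.8095
  σ(I2,I3) = 0.293 × 0.926 × 1.468 = 0.3983
  σ(I2,I4) = 0.160 × 0.926 × 0.878 = 0.1301
  σ(I3,I4) = 0.314 × 1.468 × 0.878 = 0.4047
σ²_T = Σσ²ᵢ + 2·Σσ_ij = 6.0907 + 2 × 3.7322 = 13.5551
α = (4/3)·(1 − 6.0907/13.5551) = 0.734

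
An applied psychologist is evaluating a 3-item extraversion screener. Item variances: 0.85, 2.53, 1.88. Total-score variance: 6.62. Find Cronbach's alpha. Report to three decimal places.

α = 0.308

Σσᵢ² = 0.85 + 2.53 + 1.88 = 5.26
α = (k/(k−1))·(1 − Σσᵢ²/σ²_total) = (3/2)·(1 − 5.26/6.62) = 0.308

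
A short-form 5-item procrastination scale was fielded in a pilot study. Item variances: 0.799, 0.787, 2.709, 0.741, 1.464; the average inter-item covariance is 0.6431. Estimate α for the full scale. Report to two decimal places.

Σσᵢ² = 0.799 + 0.787 + 2.709 + 0.741 + 1.464 = 6.500
Sum of the 10 distinct covariances = 10 × 0.6431 = 6.4310
σ²_T = Σσᵢ² + 2·Σcov = 6.500 + 2 × 6.4310 = 19.3620
α = (5/4)·(1 − 6.500/19.3620) = 0.83

α = 0.83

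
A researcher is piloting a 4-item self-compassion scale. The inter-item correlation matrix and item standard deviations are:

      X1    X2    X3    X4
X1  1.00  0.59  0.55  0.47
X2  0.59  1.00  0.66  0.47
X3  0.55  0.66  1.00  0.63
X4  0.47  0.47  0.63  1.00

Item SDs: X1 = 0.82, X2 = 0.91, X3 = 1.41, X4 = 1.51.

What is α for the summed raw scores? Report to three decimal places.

Σσ²ᵢ = 0.82² + 0.91² + 1.41² + 1.51² = 5.7687
Covariances σ_ij = r_ij · s_i · s_j:
  σ(X1,X2) = 0.59 × 0.82 × 0.91 = 0.4403
  σ(X1,X3) = 0.55 × 0.82 × 1.41 = 0.6359
  σ(X1,X4) = 0.47 × 0.82 × 1.51 = 0.5820
  σ(X2,X3) = 0.66 × 0.91 × 1.41 = 0.8468
  σ(X2,X4) = 0.47 × 0.91 × 1.51 = 0.6458
  σ(X3,X4) = 0.63 × 1.41 × 1.51 = 1.3413
σ²_T = Σσ²ᵢ + 2·Σσ_ij = 5.7687 + 2 × 4.4921 = 14.7529
α = (4/3)·(1 − 5.7687/14.7529) = 0.812

α = 0.812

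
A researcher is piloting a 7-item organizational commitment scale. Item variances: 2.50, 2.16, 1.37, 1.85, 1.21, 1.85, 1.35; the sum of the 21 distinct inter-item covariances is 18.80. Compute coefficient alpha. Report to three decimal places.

Σσ²ᵢ = 2.50 + 2.16 + 1.37 + 1.85 + 1.21 + 1.85 + 1.35 = 12.29
Sum of distinct covariances = 18.80
σ²_T = Σσ²ᵢ + 2·Σcov = 12.29 + 2 × 18.80 = 49.89
α = (7/6)·(1 − 12.29/49.89) = 0.879

α = 0.879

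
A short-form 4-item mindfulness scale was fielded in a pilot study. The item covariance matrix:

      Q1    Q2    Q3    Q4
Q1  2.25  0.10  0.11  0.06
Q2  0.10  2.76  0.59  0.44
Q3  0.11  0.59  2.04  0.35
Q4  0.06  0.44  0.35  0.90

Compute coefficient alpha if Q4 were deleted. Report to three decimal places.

α = 0.277

Remaining items: Q1, Q2, Q3 (k = 3).
ΣVar(i) = 2.25 + 2.76 + 2.04 = 7.05
σ²_total = 7.05 + 2 × 0.80 = 8.65
α (item deleted) = (3/2)·(1 − 7.05/8.65) = 0.277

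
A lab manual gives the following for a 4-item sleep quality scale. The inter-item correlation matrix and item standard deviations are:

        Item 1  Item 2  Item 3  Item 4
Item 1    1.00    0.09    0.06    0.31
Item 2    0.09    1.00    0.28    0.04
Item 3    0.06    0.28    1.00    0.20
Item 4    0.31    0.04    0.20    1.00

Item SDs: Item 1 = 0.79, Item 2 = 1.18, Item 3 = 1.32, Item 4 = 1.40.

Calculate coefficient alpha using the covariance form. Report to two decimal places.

Σσ²ᵢ = 0.79² + 1.18² + 1.32² + 1.40² = 5.7189
Covariances σ_ij = r_ij · s_i · s_j:
  σ(Item 1,Item 2) = 0.09 × 0.79 × 1.18 = 0.0839
  σ(Item 1,Item 3) = 0.06 × 0.79 × 1.32 = 0.0626
  σ(Item 1,Item 4) = 0.31 × 0.79 × 1.40 = 0.3429
  σ(Item 2,Item 3) = 0.28 × 1.18 × 1.32 = 0.4361
  σ(Item 2,Item 4) = 0.04 × 1.18 × 1.40 = 0.0661
  σ(Item 3,Item 4) = 0.20 × 1.32 × 1.40 = 0.3696
σ²_T = Σσ²ᵢ + 2·Σσ_ij = 5.7189 + 2 × 1.3612 = 8.4413
α = (4/3)·(1 − 5.7189/8.4413) = 0.43

coefficient alpha = 0.43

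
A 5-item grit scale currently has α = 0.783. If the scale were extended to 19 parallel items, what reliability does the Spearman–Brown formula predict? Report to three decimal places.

predicted reliability = 0.932

Length factor m = 19/5 = 3.8000
α' = m·α / (1 + (m−1)·α)
   = 19/5 × 0.783 / (1 + (19/5 − 1) × 0.783)
   = 2.9754 / 3.1924 = 0.932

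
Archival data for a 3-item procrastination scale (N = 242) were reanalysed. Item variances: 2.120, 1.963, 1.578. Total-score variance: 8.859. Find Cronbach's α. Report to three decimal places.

Cronbach's α = 0.541

Σσ²ᵢ = 2.120 + 1.963 + 1.578 = 5.661
α = (k/(k−1))·(1 − Σσ²ᵢ/Var(T)) = (3/2)·(1 − 5.661/8.859) = 0.541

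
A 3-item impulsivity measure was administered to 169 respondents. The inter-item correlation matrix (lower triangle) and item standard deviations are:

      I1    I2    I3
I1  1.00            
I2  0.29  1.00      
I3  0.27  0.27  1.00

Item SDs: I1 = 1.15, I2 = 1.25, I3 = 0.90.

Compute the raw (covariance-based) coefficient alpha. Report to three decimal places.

Σσ²ᵢ = 1.15² + 1.25² + 0.90² = 3.6950
Covariances σ_ij = r_ij · s_i · s_j:
  σ(I1,I2) = 0.29 × 1.15 × 1.25 = 0.4169
  σ(I1,I3) = 0.27 × 1.15 × 0.90 = 0.2795
  σ(I2,I3) = 0.27 × 1.25 × 0.90 = 0.3038
σ²_T = Σσ²ᵢ + 2·Σσ_ij = 3.6950 + 2 × 1.0002 = 5.6954
α = (3/2)·(1 − 3.6950/5.6954) = 0.527

coefficient alpha = 0.527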